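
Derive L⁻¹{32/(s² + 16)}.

This is the form c·a/(s² + a²) with a = 4, c = 8. L⁻¹ = 8·sin(4t)

Final answer: 8·sin(4t)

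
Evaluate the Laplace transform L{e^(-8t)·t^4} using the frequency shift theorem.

L{e^(at)·t^n} = n!/(s-a)^(n+1), so L{e^(-8t)·t^4} = 24/(s+8)^5

Final answer: 24/(s+8)^5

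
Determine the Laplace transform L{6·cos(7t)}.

L{cos(ωt)} = s/(s² + ω²), so L{cos(7t)} = s/(s² + 49). Then L{6·cos(7t)} = 6·s/(s² + 49) = 6s/(s² + 49)

Final answer: 6s/(s² + 49)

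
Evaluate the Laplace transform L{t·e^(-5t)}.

L{t^n·e^(at)} = n!/(s-a)^(n+1), so L{t·e^(-5t)} = 1/(s+5)^2

Final answer: 1/(s+5)^2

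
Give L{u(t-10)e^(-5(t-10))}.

u(t-a)f(t-a) with f(t)=e^(-5t). L{e^(-5t)} = 1/(s+5). By time shift: e^(-10s)/(s+5)

Final answer: e^(-10s)/(s+5)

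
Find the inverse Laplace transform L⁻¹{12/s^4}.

L⁻¹{n!/s^(n+1)} = t^n with n=3. So L⁻¹{6/s^4} = t^3, and L⁻¹{12/s^4} = (12/6)·t^3 = 2·t^3

Final answer: 2·t^3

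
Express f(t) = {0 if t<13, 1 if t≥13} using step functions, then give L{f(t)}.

f(t) = u(t-13). L{u(t-13)} = e^(-13s)/s, so L{f(t)} = e^(-13s)/s

Final answer: e^(-13s)/s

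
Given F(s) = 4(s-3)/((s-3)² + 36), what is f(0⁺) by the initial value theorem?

f(0⁺) = lim_{s→∞} sF(s) = lim_{s→∞} 4s(s-3)/((s-3)² + 36) = 4

Final answer: 4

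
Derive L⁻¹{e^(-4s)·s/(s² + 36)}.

L⁻¹{s/(s² + 36)} = cos(6t). By the time shift theorem, L⁻¹{e^(-as)F(s)} = u(t-a)f(t-a) with a=4, so L⁻¹{e^(-4s)·s/(s² + 36)} = u(t-4)·cos(6(t-4))

Final answer: u(t-4)·cos(6(t-4))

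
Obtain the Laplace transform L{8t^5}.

L{8t^5} = 8 · L{t^5} = 8 · 120/s^6 = 960/s^6

Final answer: 960/s^6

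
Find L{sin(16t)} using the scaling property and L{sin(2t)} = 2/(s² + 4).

Using L{f(at)} = (1/a)F(s/a) with a=8: L{sin(16t)} = (1/8) · 2/((s/8)² + 4) = (1/8) · 2·64/(s² + 256) = 16/(s² + 256)

Final answer: 16/(s² + 256)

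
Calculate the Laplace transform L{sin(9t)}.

L{sin(ωt)} = ω/(s² + ω²), so L{sin(9t)} = 9/(s² + 81)

Final answer: 9/(s² + 81)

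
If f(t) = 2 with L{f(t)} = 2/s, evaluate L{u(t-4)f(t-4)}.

Time shift theorem: L{u(t-a)f(t-a)} = e^(-as)F(s). Here a=4, F(s) = 2/s, so L{u(t-4)f(t-4)} = e^(-4s)·2/s

Final answer: e^(-4s)·2/s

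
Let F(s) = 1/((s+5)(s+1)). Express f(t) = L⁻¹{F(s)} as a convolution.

1/((s+5)(s+1)) = (1/(s+5))·(1/(s+1)) = L{e^(-5t)}·L{e^(-t)}. So f(t) = e^(-5t)*e^(-t) = ∫₀ᵗ e^(-5τ)·e^(-(t-τ)) dτ

Final answer: ∫₀ᵗ e^(-5τ)·e^(-(t-τ)) dτ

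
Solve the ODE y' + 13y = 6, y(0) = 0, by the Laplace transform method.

sY + 13Y = 6/s. Y = 6/(s(s+13)). Partial fractions: Y = 6/13/s - 6/13/(s+13)

Final answer: y(t) = 6/13(1 - e^(-13t))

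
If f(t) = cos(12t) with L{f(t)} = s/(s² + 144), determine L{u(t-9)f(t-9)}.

Time shift theorem: L{u(t-a)f(t-a)} = e^(-as)F(s). Here a=9, F(s) = s/(s² + 144), so L{u(t-9)f(t-9)} = e^(-9s)·s/(s² + 144)

Final answer: e^(-9s)·s/(s² + 144)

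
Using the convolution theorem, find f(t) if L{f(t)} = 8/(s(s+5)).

8/(s(s+5)) = (8/s)·(1/(s+5)) = L{8}·L{e^(-5t)}. By convolution, f(t) = 8*e^(-5t) = ∫₀ᵗ 8·e^(-5τ) dτ = 8·(1 - e^(-5t))/5

Final answer: 8·(1 - e^(-5t))/5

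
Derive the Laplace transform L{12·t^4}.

L{t^n} = n!/s^(n+1), so L{t^4} = 24/s^5. Then L{12·t^4} = 12·24/s^5 = 288/s^5

Final answer: 288/s^5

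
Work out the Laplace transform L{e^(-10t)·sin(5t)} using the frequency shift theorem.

Frequency shift: L{e^(at)f(t)} = F(s-a). L{e^(-10t)·sin(5t)} = 5/((s+10)² + 25)

Final answer: 5/((s+10)² + 25)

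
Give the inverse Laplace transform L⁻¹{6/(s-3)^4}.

L⁻¹{n!/(s-a)^(n+1)} = t^n·e^(at) with n=3, a=3. So L⁻¹{6/(s-3)^4} = t^3·e^(3t)

Final answer: t^3·e^(3t)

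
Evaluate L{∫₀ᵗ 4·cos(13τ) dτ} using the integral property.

L{∫₀ᵗ f(τ)dτ} = F(s)/s with F(s) = 4s/(s² + 169), so the result is (4s/(s² + 169))/s = 4/(s² + 169)

Final answer: 4/(s² + 169)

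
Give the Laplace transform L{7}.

L{7} = 7 · L{1} = 7/s

Final answer: 7/s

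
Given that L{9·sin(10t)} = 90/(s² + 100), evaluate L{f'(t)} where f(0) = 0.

L{f'(t)} = s·F(s) - f(0) = s·90/(s² + 100) - 0 = 90s/(s² + 100)

Final answer: 90s/(s² + 100)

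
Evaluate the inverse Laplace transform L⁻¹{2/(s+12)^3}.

L⁻¹{n!/(s-a)^(n+1)} = t^n·e^(at), so L⁻¹{2/(s+12)^3} = t^2·e^(-12t)

Final answer: t^2·e^(-12t)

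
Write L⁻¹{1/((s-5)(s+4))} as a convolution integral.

1/((s-5)(s+4)) = (1/(s-5))·(1/(s+4)) = L{e^(5t)}·L{e^(-4t)}. So f(t) = e^(5t)*e^(-4t) = ∫₀ᵗ e^(5τ)·e^(-4(t-τ)) dτ

Final answer: ∫₀ᵗ e^(5τ)·e^(-4(t-τ)) dτ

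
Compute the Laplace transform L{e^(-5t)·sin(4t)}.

L{e^(at)·sin(ωt)} = ω/((s-a)² + ω²), so L{e^(-5t)·sin(4t)} = 4/((s+5)² + 16)

Final answer: 4/((s+5)² + 16)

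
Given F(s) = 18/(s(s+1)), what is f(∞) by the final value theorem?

f(∞) = lim_{s→0} s·18/(s(s+1)) = lim_{s→0} 18/(s+1) = 18/1 = 18

Final answer: 18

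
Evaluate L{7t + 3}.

L{7t + 3} = 7·L{t} + 3·L{1} = 7/s² + 3/s

Final answer: 7/s² + 3/s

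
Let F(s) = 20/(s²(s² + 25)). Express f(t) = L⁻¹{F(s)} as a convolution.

20/(s²(s² + 25)) = (1/s²)·(20/(s² + 25)) = L{t}·L{4·sin(5t)}. So f(t) = t*(4·sin(5t)) = ∫₀ᵗ 4τ·sin(5(t-τ)) dτ

Final answer: ∫₀ᵗ 4τ·sin(5(t-τ)) dτ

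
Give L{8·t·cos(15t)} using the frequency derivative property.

L{cos(15t)} = s/(s² + 225). Derivative: d/ds[s/(s² + 225)] = [(s² + 225) - s·2s]/(s² + 225)² = (225 - s²)/(s² + 225)². So L{t·cos(15t)} = -F'(s) = (s² - 225)/(s² + 225)². Then L{8·t·cos(15t)} = 8·(s² - 225)/(s² + 225)²

Final answer: 8·(s² - 225)/(s² + 225)²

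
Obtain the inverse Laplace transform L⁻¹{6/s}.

L⁻¹{c/s} = c, so L⁻¹{6/s} = 6

Final answer: 6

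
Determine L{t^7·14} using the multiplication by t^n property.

L{14} = 14/s. d^1/ds^1[1/s] = -1/s². d^2/ds^2[1/s] = 2/s^3. d^3/ds^3[1/s] = -6/s^4. d^4/ds^4[1/s] = 24/s^5. d^5/ds^5[1/s] = -120/s^6. d^6/ds^6[1/s] = 720/s^7. d^7/ds^7[1/s] = -5040/s^8. So L{t^7} = (-1)^{7}·-5040/s^8 = 5040/s^8. Then L{t^7·14} = 14·5040/s^8 = 70560/s^8

Final answer: 70560/s^8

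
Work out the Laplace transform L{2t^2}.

L{2t^2} = 2 · L{t^2} = 2 · 2/s^3 = 4/s^3

Final answer: 4/s^3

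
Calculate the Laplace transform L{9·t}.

L{t^n} = n!/s^(n+1), so L{t} = 1/s^2. Then L{9·t} = 9·1/s^2 = 9/s^2

Final answer: 9/s^2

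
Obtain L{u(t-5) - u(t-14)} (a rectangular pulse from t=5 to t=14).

L{u(t-a)} = e^(-as)/s. L{u(t-5) - u(t-14)} = (e^(-5s) - e^(-14s))/s

Final answer: (e^(-5s) - e^(-14s))/s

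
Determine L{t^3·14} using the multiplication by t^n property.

L{14} = 14/s. d^1/ds^1[1/s] = -1/s². d^2/ds^2[1/s] = 2/s^3. d^3/ds^3[1/s] = -6/s^4. So L{t^3} = (-1)^{3}·-6/s^4 = 6/s^4. Then L{t^3·14} = 14·6/s^4 = 84/s^4

Final answer: 84/s^4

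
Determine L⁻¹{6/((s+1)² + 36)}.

Form: b/((s-a)² + b²) → e^(at)sin(bt). With a=-1, b=6

Final answer: e^(-t)·sin(6t)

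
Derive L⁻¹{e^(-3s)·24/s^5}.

L⁻¹{24/s^5} = t^4. By the time shift theorem, L⁻¹{e^(-as)F(s)} = u(t-a)f(t-a) with a=3, so L⁻¹{e^(-3s)·24/s^5} = u(t-3)·(t-3)^4

Final answer: u(t-3)·(t-3)^4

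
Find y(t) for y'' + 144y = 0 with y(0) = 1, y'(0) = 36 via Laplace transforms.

L{y''} + 144L{y} = 0. s²Y - s - 36 + 144Y = 0. Y(s² + 144) = s + 36. Y = (s + 36)/(s² + 144). Inverting: y(t) = cos(12t) + 3sin(12t)

Final answer: y(t) = cos(12t) + 3sin(12t)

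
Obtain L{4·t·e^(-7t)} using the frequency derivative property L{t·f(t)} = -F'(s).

L{e^(-7t)} = 1/(s+7). By frequency derivative: L{t·e^(-7t)} = -d/ds[1/(s+7)] = -(-1)/(s+7)² = 1/(s+7)². Then L{4·t·e^(-7t)} = 4·1/(s+7)² = 4/(s+7)²

Final answer: 4/(s+7)²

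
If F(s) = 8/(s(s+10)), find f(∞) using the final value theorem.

f(∞) = lim_{s→0} s·8/(s(s+10)) = lim_{s→0} 8/(s+10) = 8/10 = 4/5

Final answer: 4/5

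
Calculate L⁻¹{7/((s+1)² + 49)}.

Form: b/((s-a)² + b²) → e^(at)sin(bt). With a=-1, b=7

Final answer: e^(-t)·sin(7t)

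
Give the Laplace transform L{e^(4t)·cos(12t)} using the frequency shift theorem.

Frequency shift: L{e^(at)f(t)} = F(s-a). L{e^(4t)·cos(12t)} = (s-4)/((s-4)² + 144)

Final answer: (s-4)/((s-4)² + 144)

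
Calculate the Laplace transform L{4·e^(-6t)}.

L{e^(at)} = 1/(s-a), so L{e^(-6t)} = 1/(s+6). Then L{4·e^(-6t)} = 4/(s+6)

Final answer: 4/(s+6)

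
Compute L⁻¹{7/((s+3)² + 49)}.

Form: b/((s-a)² + b²) → e^(at)sin(bt). With a=-3, b=7

Final answer: e^(-3t)·sin(7t)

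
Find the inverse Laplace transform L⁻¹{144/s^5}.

L⁻¹{n!/s^(n+1)} = t^n with n=4. So L⁻¹{24/s^5} = t^4, and L⁻¹{144/s^5} = (144/24)·t^4 = 6·t^4

Final answer: 6·t^4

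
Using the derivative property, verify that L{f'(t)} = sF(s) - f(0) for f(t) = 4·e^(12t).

f'(t) = 48e^(12t). Direct: L{f'(t)} = 48/(s-12). Property: s·4/(s-12) - 4 = (4s - 4(s-12))/(s-12) = 48/(s-12). ✓

Final answer: 48/(s-12)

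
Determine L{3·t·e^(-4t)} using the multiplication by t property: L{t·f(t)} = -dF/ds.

Using L{t^n·e^(at)} = n!/(s-a)^(n+1), L{t·e^(-4t)} = 1/(s+4)^2, so L{3·t·e^(-4t)} = 3·1/(s+4)^2 = 3/(s+4)^2

Final answer: 3/(s+4)^2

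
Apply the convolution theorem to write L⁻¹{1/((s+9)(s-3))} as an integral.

1/((s+9)(s-3)) = (1/(s+9))·(1/(s-3)) = L{e^(-9t)}·L{e^(3t)}. So f(t) = e^(-9t)*e^(3t) = ∫₀ᵗ e^(-9τ)·e^(3(t-τ)) dτ

Final answer: ∫₀ᵗ e^(-9τ)·e^(3(t-τ)) dτ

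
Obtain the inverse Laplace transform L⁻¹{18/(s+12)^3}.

L⁻¹{n!/(s-a)^(n+1)} = t^n·e^(at) with n=2, a=-12. So L⁻¹{2/(s+12)^3} = t^2·e^(-12t), and L⁻¹{18/(s+12)^3} = (18/2)·t^2·e^(-12t) = 9·t^2·e^(-12t)

Final answer: 9·t^2·e^(-12t)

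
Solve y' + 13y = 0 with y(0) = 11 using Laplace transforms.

L{y'} + 13L{y} = 0. sY - 11 + 13Y = 0. Y(s+13) = 11. Y = 11/(s+13)

Final answer: y(t) = 11e^(-13t)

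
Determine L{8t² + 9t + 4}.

L{8t² + 9t + 4} = 8·2/s³ + 9/s² + 4/s = 16/s³ + 9/s² + 4/s

Final answer: 16/s³ + 9/s² + 4/s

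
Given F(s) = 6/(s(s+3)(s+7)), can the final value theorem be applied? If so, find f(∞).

Poles of sF(s) = 6/((s+3)(s+7)) are at s = -3 and s = -7, both in the left half-plane. Theorem applies. f(∞) = lim_{s→0} sF(s) = 6/(3·7) = 2/7

Final answer: 2/7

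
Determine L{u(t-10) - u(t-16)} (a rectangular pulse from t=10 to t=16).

L{u(t-a)} = e^(-as)/s. L{u(t-10) - u(t-16)} = (e^(-10s) - e^(-16s))/s

Final answer: (e^(-10s) - e^(-16s))/s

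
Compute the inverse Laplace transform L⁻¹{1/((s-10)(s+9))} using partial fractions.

Decompose: A/(s-10) + B/(s+9). A = 1/19, B = -1/19. f(t) = (e^(10t) - e^(-9t))/19

Final answer: (e^(10t) - e^(-9t))/19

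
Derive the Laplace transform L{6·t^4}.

L{t^n} = n!/s^(n+1), so L{t^4} = 24/s^5. Then L{6·t^4} = 6·24/s^5 = 144/s^5

Final answer: 144/s^5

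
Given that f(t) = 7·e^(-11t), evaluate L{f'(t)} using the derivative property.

f(0) = 7, F(s) = 7/(s+11). L{f'(t)} = s·F(s) - f(0) = 7s/(s+11) - 7 = (7s - 7(s+11))/(s+11) = -77/(s+11)

Final answer: -77/(s+11)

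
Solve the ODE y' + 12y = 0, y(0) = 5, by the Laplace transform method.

L{y'} + 12L{y} = 0. sY - 5 + 12Y = 0. Y(s+12) = 5. Y = 5/(s+12)

Final answer: y(t) = 5e^(-12t)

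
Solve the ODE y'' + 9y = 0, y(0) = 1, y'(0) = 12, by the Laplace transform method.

L{y''} + 9L{y} = 0. s²Y - s - 12 + 9Y = 0. Y(s² + 9) = s + 12. Y = (s + 12)/(s² + 9). Inverting: y(t) = cos(3t) + 4sin(3t)

Final answer: y(t) = cos(3t) + 4sin(3t)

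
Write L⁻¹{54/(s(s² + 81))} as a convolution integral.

54/(s(s² + 81)) = (1/s)·(54/(s² + 81)) = L{1}·L{6·sin(9t)}. So f(t) = 1*(6·sin(9t)) = ∫₀ᵗ 6·sin(9τ) dτ

Final answer: ∫₀ᵗ 6·sin(9τ) dτ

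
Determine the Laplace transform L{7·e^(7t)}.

L{e^(at)} = 1/(s-a), so L{e^(7t)} = 1/(s-7). Then L{7·e^(7t)} = 7/(s-7)

Final answer: 7/(s-7)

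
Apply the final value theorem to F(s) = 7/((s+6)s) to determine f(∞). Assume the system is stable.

f(∞) = lim_{s→0} sF(s) = lim_{s→0} 7/(s+6) = 7/6

Final answer: 7/6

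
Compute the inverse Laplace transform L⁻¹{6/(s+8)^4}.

L⁻¹{n!/(s-a)^(n+1)} = t^n·e^(at), so L⁻¹{6/(s+8)^4} = t^3·e^(-8t)

Final answer: t^3·e^(-8t)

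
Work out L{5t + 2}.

L{5t + 2} = 5·L{t} + 2·L{1} = 5/s² + 2/s

Final answer: 5/s² + 2/s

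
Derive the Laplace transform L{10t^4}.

L{10t^4} = 10 · L{t^4} = 10 · 24/s^5 = 240/s^5

Final answer: 240/s^5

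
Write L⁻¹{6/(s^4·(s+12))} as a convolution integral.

6/(s^4·(s+12)) = (6/s^4)·(1/(s+12)) = L{t^3}·L{e^(-12t)}. So f(t) = t^3*e^(-12t) = ∫₀ᵗ τ^3·e^(-12(t-τ)) dτ

Final answer: ∫₀ᵗ τ^3·e^(-12(t-τ)) dτ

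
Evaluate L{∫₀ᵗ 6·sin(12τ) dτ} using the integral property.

L{∫₀ᵗ f(τ)dτ} = F(s)/s with F(s) = 72/(s² + 144), so the result is (72/(s² + 144))/s = 72/(s(s² + 144))

Final answer: 72/(s(s² + 144))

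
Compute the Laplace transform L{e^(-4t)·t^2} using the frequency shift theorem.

L{e^(at)·t^n} = n!/(s-a)^(n+1), so L{e^(-4t)·t^2} = 2/(s+4)^3

Final answer: 2/(s+4)^3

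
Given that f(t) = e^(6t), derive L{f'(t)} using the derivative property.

f(0) = 1, F(s) = 1/(s-6). L{f'(t)} = s·F(s) - f(0) = s/(s-6) - 1 = (s - (s-6))/(s-6) = 6/(s-6)

Final answer: 6/(s-6)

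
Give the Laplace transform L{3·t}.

L{t^n} = n!/s^(n+1), so L{t} = 1/s^2. Then L{3·t} = 3·1/s^2 = 3/s^2

Final answer: 3/s^2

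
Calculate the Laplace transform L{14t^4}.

L{14t^4} = 14 · L{t^4} = 14 · 24/s^5 = 336/s^5

Final answer: 336/s^5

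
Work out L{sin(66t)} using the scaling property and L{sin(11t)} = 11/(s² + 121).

Using L{f(at)} = (1/a)F(s/a) with a=6: L{sin(66t)} = (1/6) · 11/((s/6)² + 121) = (1/6) · 11·36/(s² + 4356) = 66/(s² + 4356)

Final answer: 66/(s² + 4356)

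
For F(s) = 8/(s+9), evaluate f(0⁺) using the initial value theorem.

f(0⁺) = lim_{s→∞} s·8/(s+9) = lim_{s→∞} 8s/(s+9) = 8

Final answer: 8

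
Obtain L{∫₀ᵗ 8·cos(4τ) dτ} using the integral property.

L{∫₀ᵗ f(τ)dτ} = F(s)/s with F(s) = 8s/(s² + 16), so the result is (8s/(s² + 16))/s = 8/(s² + 16)

Final answer: 8/(s² + 16)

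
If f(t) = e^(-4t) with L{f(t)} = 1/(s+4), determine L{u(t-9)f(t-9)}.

Time shift theorem: L{u(t-a)f(t-a)} = e^(-as)F(s). Here a=9, F(s) = 1/(s+4), so L{u(t-9)f(t-9)} = e^(-9s)·1/(s+4)

Final answer: e^(-9s)·1/(s+4)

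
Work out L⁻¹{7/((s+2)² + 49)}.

Form: b/((s-a)² + b²) → e^(at)sin(bt). With a=-2, b=7

Final answer: e^(-2t)·sin(7t)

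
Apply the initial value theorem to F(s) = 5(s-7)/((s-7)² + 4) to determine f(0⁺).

f(0⁺) = lim_{s→∞} sF(s) = lim_{s→∞} 5s(s-7)/((s-7)² + 4) = 5

Final answer: 5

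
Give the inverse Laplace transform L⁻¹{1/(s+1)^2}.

L⁻¹{n!/(s-a)^(n+1)} = t^n·e^(at) with n=1, a=-1. So L⁻¹{1/(s+1)^2} = t·e^(-t)

Final answer: t·e^(-t)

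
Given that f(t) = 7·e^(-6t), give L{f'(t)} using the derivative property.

f(0) = 7, F(s) = 7/(s+6). L{f'(t)} = s·F(s) - f(0) = 7s/(s+6) - 7 = (7s - 7(s+6))/(s+6) = -42/(s+6)

Final answer: -42/(s+6)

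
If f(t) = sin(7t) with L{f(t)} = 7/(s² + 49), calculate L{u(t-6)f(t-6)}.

Time shift theorem: L{u(t-a)f(t-a)} = e^(-as)F(s). Here a=6, F(s) = 7/(s² + 49), so L{u(t-6)f(t-6)} = e^(-6s)·7/(s² + 49)

Final answer: e^(-6s)·7/(s² + 49)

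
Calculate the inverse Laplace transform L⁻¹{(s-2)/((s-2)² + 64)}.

Using frequency shift, L⁻¹{(s-2)/((s-2)² + 64)} = e^(2t)·cos(8t)

Final answer: e^(2t)·cos(8t)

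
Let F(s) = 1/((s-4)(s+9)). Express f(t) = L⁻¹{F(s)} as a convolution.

1/((s-4)(s+9)) = (1/(s-4))·(1/(s+9)) = L{e^(4t)}·L{e^(-9t)}. So f(t) = e^(4t)*e^(-9t) = ∫₀ᵗ e^(4τ)·e^(-9(t-τ)) dτ

Final answer: ∫₀ᵗ e^(4τ)·e^(-9(t-τ)) dτ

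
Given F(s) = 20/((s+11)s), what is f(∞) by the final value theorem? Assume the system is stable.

f(∞) = lim_{s→0} sF(s) = lim_{s→0} 20/(s+11) = 20/11

Final answer: 20/11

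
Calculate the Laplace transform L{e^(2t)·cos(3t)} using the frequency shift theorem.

Frequency shift: L{e^(at)f(t)} = F(s-a). L{e^(2t)·cos(3t)} = (s-2)/((s-2)² + 9)

Final answer: (s-2)/((s-2)² + 9)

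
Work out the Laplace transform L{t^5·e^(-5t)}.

L{t^n·e^(at)} = n!/(s-a)^(n+1), so L{t^5·e^(-5t)} = 120/(s+5)^6

Final answer: 120/(s+5)^6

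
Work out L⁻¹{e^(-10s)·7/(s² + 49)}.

L⁻¹{7/(s² + 49)} = sin(7t). By the time shift theorem, L⁻¹{e^(-as)F(s)} = u(t-a)f(t-a) with a=10, so L⁻¹{e^(-10s)·7/(s² + 49)} = u(t-10)·sin(7(t-10))

Final answer: u(t-10)·sin(7(t-10))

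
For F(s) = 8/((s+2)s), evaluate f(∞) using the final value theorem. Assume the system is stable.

f(∞) = lim_{s→0} sF(s) = lim_{s→0} 8/(s+2) = 4

Final answer: 4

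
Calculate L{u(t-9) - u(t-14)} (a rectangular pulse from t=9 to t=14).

L{u(t-a)} = e^(-as)/s. L{u(t-9) - u(t-14)} = (e^(-9s) - e^(-14s))/s

Final answer: (e^(-9s) - e^(-14s))/s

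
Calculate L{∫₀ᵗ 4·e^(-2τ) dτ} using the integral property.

L{∫₀ᵗ f(τ)dτ} = F(s)/s with F(s) = 4/(s+2), so L{∫₀ᵗ 4·e^(-2τ) dτ} = 4/(s(s+2))

Final answer: 4/(s(s+2))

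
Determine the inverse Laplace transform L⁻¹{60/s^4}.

L⁻¹{n!/s^(n+1)} = t^n with n=3. So L⁻¹{6/s^4} = t^3, and L⁻¹{60/s^4} = (60/6)·t^3 = 10·t^3

Final answer: 10·t^3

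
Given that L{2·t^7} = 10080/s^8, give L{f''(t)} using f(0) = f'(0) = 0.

L{f''(t)} = s²F(s) - sf(0) - f'(0) = s²·10080/s^8 - 0 - 0 = 10080/s^6

Final answer: 10080/s^6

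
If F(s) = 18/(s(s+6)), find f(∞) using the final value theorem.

f(∞) = lim_{s→0} s·18/(s(s+6)) = lim_{s→0} 18/(s+6) = 18/6 = 3

Final answer: 3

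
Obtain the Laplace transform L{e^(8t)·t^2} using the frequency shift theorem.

L{e^(at)·t^n} = n!/(s-a)^(n+1), so L{e^(8t)·t^2} = 2/(s-8)^3

Final answer: 2/(s-8)^3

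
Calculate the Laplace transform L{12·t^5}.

L{t^n} = n!/s^(n+1), so L{t^5} = 120/s^6. Then L{12·t^5} = 12·120/s^6 = 1440/s^6

Final answer: 1440/s^6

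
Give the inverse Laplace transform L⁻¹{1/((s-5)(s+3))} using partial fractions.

Decompose: A/(s-5) + B/(s+3). A = 1/8, B = -1/8. f(t) = (e^(5t) - e^(-3t))/8

Final answer: (e^(5t) - e^(-3t))/8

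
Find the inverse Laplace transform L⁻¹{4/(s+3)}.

L⁻¹{1/(s-a)} = e^(at), so L⁻¹{1/(s+3)} = e^(-3t), and L⁻¹{4/(s+3)} = 4·e^(-3t)

Final answer: 4·e^(-3t)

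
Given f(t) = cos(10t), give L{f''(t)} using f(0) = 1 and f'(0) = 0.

F(s) = s/(s² + 100). L{f''(t)} = s²F(s) - sf(0) - f'(0) = s³/(s² + 100) - s = (s³ - s(s² + 100))/(s² + 100) = -100s/(s² + 100)

Final answer: -100s/(s² + 100)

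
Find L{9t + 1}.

L{9t + 1} = 9·L{t} + L{1} = 9/s² + 1/s

Final answer: 9/s² + 1/s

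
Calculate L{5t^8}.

L{t^n} = n!/s^(n+1). So L{5t^8} = 5·8!/s^9 = 201600/s^9

Final answer: 201600/s^9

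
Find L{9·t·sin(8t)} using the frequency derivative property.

L{sin(8t)} = 8/(s² + 64). By L{t·f(t)} = -F'(s): -d/ds[8/(s² + 64)] = -(8)·(-2s)/(s² + 64)² = 16s/(s² + 64)². Then L{9·t·sin(8t)} = 9·16s/(s² + 64)² = 144s/(s² + 64)²

Final answer: 144s/(s² + 64)²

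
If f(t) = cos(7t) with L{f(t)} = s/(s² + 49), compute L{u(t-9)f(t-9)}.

Time shift theorem: L{u(t-a)f(t-a)} = e^(-as)F(s). Here a=9, F(s) = s/(s² + 49), so L{u(t-9)f(t-9)} = e^(-9s)·s/(s² + 49)

Final answer: e^(-9s)·s/(s² + 49)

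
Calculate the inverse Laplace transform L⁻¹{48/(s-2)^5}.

L⁻¹{n!/(s-a)^(n+1)} = t^n·e^(at) with n=4, a=2. So L⁻¹{24/(s-2)^5} = t^4·e^(2t), and L⁻¹{48/(s-2)^5} = (48/24)·t^4·e^(2t) = 2·t^4·e^(2t)

Final answer: 2·t^4·e^(2t)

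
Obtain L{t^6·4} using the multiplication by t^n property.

L{4} = 4/s. d^1/ds^1[1/s] = -1/s². d^2/ds^2[1/s] = 2/s^3. d^3/ds^3[1/s] = -6/s^4. d^4/ds^4[1/s] = 24/s^5. d^5/ds^5[1/s] = -120/s^6. d^6/ds^6[1/s] = 720/s^7. So L{t^6} = (-1)^{6}·720/s^7 = 720/s^7. Then L{t^6·4} = 4·720/s^7 = 2880/s^7

Final answer: 2880/s^7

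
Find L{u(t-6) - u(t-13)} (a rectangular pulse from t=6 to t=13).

L{u(t-a)} = e^(-as)/s. L{u(t-6) - u(t-13)} = (e^(-6s) - e^(-13s))/s

Final answer: (e^(-6s) - e^(-13s))/s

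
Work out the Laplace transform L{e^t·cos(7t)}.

L{e^(at)·cos(ωt)} = (s-a)/((s-a)² + ω²), so L{e^t·cos(7t)} = (s-1)/((s-1)² + 49)

Final answer: (s-1)/((s-1)² + 49)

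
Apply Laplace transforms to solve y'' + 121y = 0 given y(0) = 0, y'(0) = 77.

L{y''} + 121L{y} = 0. s²Y - 0 - 77 + 121Y = 0. Y(s² + 121) = 77. Y = (77)/(s² + 121). Inverting: y(t) = 7sin(11t)

Final answer: y(t) = 7sin(11t)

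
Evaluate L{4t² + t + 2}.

L{4t² + t + 2} = 4·2/s³ + 1/s² + 2/s = 8/s³ + 1/s² + 2/s

Final answer: 8/s³ + 1/s² + 2/s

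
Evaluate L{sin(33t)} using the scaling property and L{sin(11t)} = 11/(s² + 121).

Using L{f(at)} = (1/a)F(s/a) with a=3: L{sin(33t)} = (1/3) · 11/((s/3)² + 121) = (1/3) · 11·9/(s² + 1089) = 33/(s² + 1089)

Final answer: 33/(s² + 1089)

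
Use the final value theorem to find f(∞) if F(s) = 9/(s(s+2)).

f(∞) = lim_{s→0} s·9/(s(s+2)) = lim_{s→0} 9/(s+2) = 9/2 = 9/2

Final answer: 9/2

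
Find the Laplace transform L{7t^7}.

L{7t^7} = 7 · L{t^7} = 7 · 5040/s^8 = 35280/s^8

Final answer: 35280/s^8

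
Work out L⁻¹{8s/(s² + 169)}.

This is the form c·s/(s² + a²) with a = 13, c = 8. L⁻¹ = 8·cos(13t)

Final answer: 8·cos(13t)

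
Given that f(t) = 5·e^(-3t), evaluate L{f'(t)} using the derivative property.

f(0) = 5, F(s) = 5/(s+3). L{f'(t)} = s·F(s) - f(0) = 5s/(s+3) - 5 = (5s - 5(s+3))/(s+3) = -15/(s+3)

Final answer: -15/(s+3)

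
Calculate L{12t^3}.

L{t^n} = n!/s^(n+1). So L{12t^3} = 12·3!/s^4 = 72/s^4

Final answer: 72/s^4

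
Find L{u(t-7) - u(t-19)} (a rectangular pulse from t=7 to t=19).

L{u(t-a)} = e^(-as)/s. L{u(t-7) - u(t-19)} = (e^(-7s) - e^(-19s))/s

Final answer: (e^(-7s) - e^(-19s))/s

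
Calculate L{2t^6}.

L{t^n} = n!/s^(n+1). So L{2t^6} = 2·6!/s^7 = 1440/s^7

Final answer: 1440/s^7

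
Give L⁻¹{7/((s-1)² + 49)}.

Form: b/((s-a)² + b²) → e^(at)sin(bt). With a=1, b=7

Final answer: e^t·sin(7t)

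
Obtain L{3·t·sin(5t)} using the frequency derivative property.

L{sin(5t)} = 5/(s² + 25). By L{t·f(t)} = -F'(s): -d/ds[5/(s² + 25)] = -(5)·(-2s)/(s² + 25)² = 10s/(s² + 25)². Then L{3·t·sin(5t)} = 3·10s/(s² + 25)² = 30s/(s² + 25)²

Final answer: 30s/(s² + 25)²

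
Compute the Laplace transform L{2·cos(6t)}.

L{cos(ωt)} = s/(s² + ω²), so L{cos(6t)} = s/(s² + 36). Then L{2·cos(6t)} = 2·s/(s² + 36) = 2s/(s² + 36)

Final answer: 2s/(s² + 36)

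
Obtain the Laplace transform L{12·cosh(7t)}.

L{cosh(ωt)} = s/(s² - ω²), so L{cosh(7t)} = s/(s² - 49). Then L{12·cosh(7t)} = 12·s/(s² - 49) = 12s/(s² - 49)

Final answer: 12s/(s² - 49)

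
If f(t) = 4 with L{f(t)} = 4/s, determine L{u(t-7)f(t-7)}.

Time shift theorem: L{u(t-a)f(t-a)} = e^(-as)F(s). Here a=7, F(s) = 4/s, so L{u(t-7)f(t-7)} = e^(-7s)·4/s

Final answer: e^(-7s)·4/s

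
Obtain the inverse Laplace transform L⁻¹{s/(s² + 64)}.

L⁻¹{s/(s² + 64)} = cos(8t)

Final answer: cos(8t)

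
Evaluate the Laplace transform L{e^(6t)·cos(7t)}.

L{e^(at)·cos(ωt)} = (s-a)/((s-a)² + ω²), so L{e^(6t)·cos(7t)} = (s-6)/((s-6)² + 49)

Final answer: (s-6)/((s-6)² + 49)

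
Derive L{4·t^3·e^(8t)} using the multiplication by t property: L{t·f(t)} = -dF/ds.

Using L{t^n·e^(at)} = n!/(s-a)^(n+1), L{t^3·e^(8t)} = 6/(s-8)^4, so L{4·t^3·e^(8t)} = 4·6/(s-8)^4 = 24/(s-8)^4

Final answer: 24/(s-8)^4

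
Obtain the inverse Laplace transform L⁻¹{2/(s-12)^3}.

L⁻¹{n!/(s-a)^(n+1)} = t^n·e^(at), so L⁻¹{2/(s-12)^3} = t^2·e^(12t)

Final answer: t^2·e^(12t)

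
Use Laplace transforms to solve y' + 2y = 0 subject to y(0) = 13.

L{y'} + 2L{y} = 0. sY - 13 + 2Y = 0. Y(s+2) = 13. Y = 13/(s+2)

Final answer: y(t) = 13e^(-2t)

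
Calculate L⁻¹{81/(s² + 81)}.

This is the form c·a/(s² + a²) with a = 9, c = 9. L⁻¹ = 9·sin(9t)

Final answer: 9·sin(9t)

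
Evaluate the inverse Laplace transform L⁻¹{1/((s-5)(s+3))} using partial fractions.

Decompose: A/(s-5) + B/(s+3). A = 1/8, B = -1/8. f(t) = (e^(5t) - e^(-3t))/8

Final answer: (e^(5t) - e^(-3t))/8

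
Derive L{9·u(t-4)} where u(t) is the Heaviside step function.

L{u(t-a)} = e^(-as)/s. Here a=4, so L{u(t-4)} = e^(-4s)/s, and L{9·u(t-4)} = 9·e^(-4s)/s

Final answer: 9·e^(-4s)/s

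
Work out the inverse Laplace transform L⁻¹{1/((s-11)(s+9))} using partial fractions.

Decompose: A/(s-11) + B/(s+9). A = 1/20, B = -1/20. f(t) = (e^(11t) - e^(-9t))/20

Final answer: (e^(11t) - e^(-9t))/20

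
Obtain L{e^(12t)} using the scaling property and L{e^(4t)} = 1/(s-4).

Using L{f(at)} = (1/a)F(s/a) with a=3 and f(t) = e^(4t): L{e^(12t)} = (1/3) · 1/((s/3)-4) = (1/3) · 3/(s-12) = 1/(s-12)

Final answer: 1/(s-12)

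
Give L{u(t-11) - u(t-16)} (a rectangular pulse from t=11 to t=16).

L{u(t-a)} = e^(-as)/s. L{u(t-11) - u(t-16)} = (e^(-11s) - e^(-16s))/s

Final answer: (e^(-11s) - e^(-16s))/s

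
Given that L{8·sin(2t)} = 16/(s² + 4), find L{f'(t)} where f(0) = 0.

L{f'(t)} = s·F(s) - f(0) = s·16/(s² + 4) - 0 = 16s/(s² + 4)

Final answer: 16s/(s² + 4)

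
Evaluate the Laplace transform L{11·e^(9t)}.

L{e^(at)} = 1/(s-a), so L{e^(9t)} = 1/(s-9). Then L{11·e^(9t)} = 11/(s-9)

Final answer: 11/(s-9)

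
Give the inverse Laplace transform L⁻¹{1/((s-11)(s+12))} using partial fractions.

Decompose: A/(s-11) + B/(s+12). A = 1/23, B = -1/23. f(t) = (e^(11t) - e^(-12t))/23

Final answer: (e^(11t) - e^(-12t))/23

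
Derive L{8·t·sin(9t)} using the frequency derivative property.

L{sin(9t)} = 9/(s² + 81). By L{t·f(t)} = -F'(s): -d/ds[9/(s² + 81)] = -(9)·(-2s)/(s² + 81)² = 18s/(s² + 81)². Then L{8·t·sin(9t)} = 8·18s/(s² + 81)² = 144s/(s² + 81)²

Final answer: 144s/(s² + 81)²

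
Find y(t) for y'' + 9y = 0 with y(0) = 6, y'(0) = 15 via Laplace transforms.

L{y''} + 9L{y} = 0. s²Y - 6s - 15 + 9Y = 0. Y(s² + 9) = 6s + 15. Y = (6s + 15)/(s² + 9). Inverting: y(t) = 6cos(3t) + 5sin(3t)

Final answer: y(t) = 6cos(3t) + 5sin(3t)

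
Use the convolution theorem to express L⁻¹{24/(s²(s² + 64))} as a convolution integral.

24/(s²(s² + 64)) = (1/s²)·(24/(s² + 64)) = L{t}·L{3·sin(8t)}. So f(t) = t*(3·sin(8t)) = ∫₀ᵗ 3τ·sin(8(t-τ)) dτ

Final answer: ∫₀ᵗ 3τ·sin(8(t-τ)) dτ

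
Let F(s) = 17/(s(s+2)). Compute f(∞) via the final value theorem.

f(∞) = lim_{s→0} s·17/(s(s+2)) = lim_{s→0} 17/(s+2) = 17/2 = 17/2

Final answer: 17/2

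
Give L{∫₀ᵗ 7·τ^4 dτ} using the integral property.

L{∫₀ᵗ f(τ)dτ} = F(s)/s with f(t) = 7t^4. F(s) = 168/s^5, so L{∫₀ᵗ 7·τ^4 dτ} = (168/s^5)/s = 168/s^6. (Check: ∫₀ᵗ 7·τ^4 dτ = 7t^5/5.)

Final answer: 168/s^6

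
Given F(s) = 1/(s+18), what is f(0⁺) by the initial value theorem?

f(0⁺) = lim_{s→∞} s·1/(s+18) = lim_{s→∞} s/(s+18) = 1

Final answer: 1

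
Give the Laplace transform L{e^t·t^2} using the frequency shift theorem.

L{e^(at)·t^n} = n!/(s-a)^(n+1), so L{e^t·t^2} = 2/(s-1)^3

Final answer: 2/(s-1)^3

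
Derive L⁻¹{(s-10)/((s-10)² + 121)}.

Using frequency shift: L⁻¹{(s-a)/((s-a)² + b²)} = e^(at)cos(bt). Here a=10, b=11

Final answer: e^(10t)·cos(11t)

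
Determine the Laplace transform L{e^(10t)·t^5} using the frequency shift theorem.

L{e^(at)·t^n} = n!/(s-a)^(n+1), so L{e^(10t)·t^5} = 120/(s-10)^6

Final answer: 120/(s-10)^6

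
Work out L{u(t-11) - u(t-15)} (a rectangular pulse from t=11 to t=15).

L{u(t-a)} = e^(-as)/s. L{u(t-11) - u(t-15)} = (e^(-11s) - e^(-15s))/s

Final answer: (e^(-11s) - e^(-15s))/s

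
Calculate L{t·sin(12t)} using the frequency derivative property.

L{sin(12t)} = 12/(s² + 144). By L{t·f(t)} = -F'(s): -d/ds[12/(s² + 144)] = -(12)·(-2s)/(s² + 144)² = 24s/(s² + 144)²

Final answer: 24s/(s² + 144)²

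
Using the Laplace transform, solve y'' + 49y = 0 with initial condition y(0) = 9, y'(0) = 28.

L{y''} + 49L{y} = 0. s²Y - 9s - 28 + 49Y = 0. Y(s² + 49) = 9s + 28. Y = (9s + 28)/(s² + 49). Inverting: y(t) = 9cos(7t) + 4sin(7t)

Final answer: y(t) = 9cos(7t) + 4sin(7t)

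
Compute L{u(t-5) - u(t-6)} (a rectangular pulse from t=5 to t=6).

L{u(t-a)} = e^(-as)/s. L{u(t-5) - u(t-6)} = (e^(-5s) - e^(-6s))/s

Final answer: (e^(-5s) - e^(-6s))/s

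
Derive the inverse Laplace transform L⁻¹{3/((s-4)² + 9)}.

Using frequency shift, L⁻¹{3/((s-4)² + 9)} = e^(4t)·sin(3t)

Final answer: e^(4t)·sin(3t)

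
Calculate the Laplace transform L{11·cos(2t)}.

L{cos(ωt)} = s/(s² + ω²), so L{cos(2t)} = s/(s² + 4). Then L{11·cos(2t)} = 11·s/(s² + 4) = 11s/(s² + 4)

Final answer: 11s/(s² + 4)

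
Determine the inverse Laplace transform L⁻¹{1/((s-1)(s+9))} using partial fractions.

Decompose: A/(s-1) + B/(s+9). A = 1/10, B = -1/10. f(t) = (e^t - e^(-9t))/10

Final answer: (e^t - e^(-9t))/10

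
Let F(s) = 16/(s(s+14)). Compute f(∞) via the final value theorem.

f(∞) = lim_{s→0} s·16/(s(s+14)) = lim_{s→0} 16/(s+14) = 16/14 = 8/7

Final answer: 8/7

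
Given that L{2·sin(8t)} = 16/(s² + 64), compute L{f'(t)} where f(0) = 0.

L{f'(t)} = s·F(s) - f(0) = s·16/(s² + 64) - 0 = 16s/(s² + 64)

Final answer: 16s/(s² + 64)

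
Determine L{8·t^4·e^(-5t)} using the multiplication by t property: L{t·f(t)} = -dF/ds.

Using L{t^n·e^(at)} = n!/(s-a)^(n+1), L{t^4·e^(-5t)} = 24/(s+5)^5, so L{8·t^4·e^(-5t)} = 8·24/(s+5)^5 = 192/(s+5)^5

Final answer: 192/(s+5)^5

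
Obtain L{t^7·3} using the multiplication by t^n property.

L{3} = 3/s. d^1/ds^1[1/s] = -1/s². d^2/ds^2[1/s] = 2/s^3. d^3/ds^3[1/s] = -6/s^4. d^4/ds^4[1/s] = 24/s^5. d^5/ds^5[1/s] = -120/s^6. d^6/ds^6[1/s] = 720/s^7. d^7/ds^7[1/s] = -5040/s^8. So L{t^7} = (-1)^{7}·-5040/s^8 = 5040/s^8. Then L{t^7·3} = 3·5040/s^8 = 15120/s^8

Final answer: 15120/s^8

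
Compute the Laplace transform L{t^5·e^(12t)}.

L{t^n·e^(at)} = n!/(s-a)^(n+1), so L{t^5·e^(12t)} = 120/(s-12)^6

Final answer: 120/(s-12)^6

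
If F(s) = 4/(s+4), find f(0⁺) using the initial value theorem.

f(0⁺) = lim_{s→∞} s·4/(s+4) = lim_{s→∞} 4s/(s+4) = 4

Final answer: 4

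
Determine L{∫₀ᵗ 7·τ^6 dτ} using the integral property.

L{∫₀ᵗ f(τ)dτ} = F(s)/s with f(t) = 7t^6. F(s) = 5040/s^7, so L{∫₀ᵗ 7·τ^6 dτ} = (5040/s^7)/s = 5040/s^8. (Check: ∫₀ᵗ 7·τ^6 dτ = 7t^7/7.)

Final answer: 5040/s^8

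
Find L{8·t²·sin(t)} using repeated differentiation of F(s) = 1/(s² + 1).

F(s) = 1/(s² + 1). F'(s) = -2s/(s² + 1)². F''(s) = -2(1 - 3s²)/(s² + 1)³ = (6s² - 2)/(s² + 1)³. So L{t²·sin(t)} = (-1)² F''(s) = (6s² - 2)/(s² + 1)³. Then L{8·t²·sin(t)} = 8·(6s² - 2)/(s² + 1)³ = (48s² - 16)/(s² + 1)³

Final answer: (48s² - 16)/(s² + 1)³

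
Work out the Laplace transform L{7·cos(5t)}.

L{cos(ωt)} = s/(s² + ω²), so L{cos(5t)} = s/(s² + 25). Then L{7·cos(5t)} = 7·s/(s² + 25) = 7s/(s² + 25)

Final answer: 7s/(s² + 25)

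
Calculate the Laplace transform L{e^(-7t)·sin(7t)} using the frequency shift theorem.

Frequency shift: L{e^(at)f(t)} = F(s-a). L{e^(-7t)·sin(7t)} = 7/((s+7)² + 49)

Final answer: 7/((s+7)² + 49)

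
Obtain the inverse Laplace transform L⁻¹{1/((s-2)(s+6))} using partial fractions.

Decompose: A/(s-2) + B/(s+6). A = 1/8, B = -1/8. f(t) = (e^(2t) - e^(-6t))/8

Final answer: (e^(2t) - e^(-6t))/8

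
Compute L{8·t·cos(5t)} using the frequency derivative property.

L{cos(5t)} = s/(s² + 25). Derivative: d/ds[s/(s² + 25)] = [(s² + 25) - s·2s]/(s² + 25)² = (25 - s²)/(s² + 25)². So L{t·cos(5t)} = -F'(s) = (s² - 25)/(s² + 25)². Then L{8·t·cos(5t)} = 8·(s² - 25)/(s² + 25)²

Final answer: 8·(s² - 25)/(s² + 25)²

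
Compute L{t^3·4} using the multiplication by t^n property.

L{4} = 4/s. d^1/ds^1[1/s] = -1/s². d^2/ds^2[1/s] = 2/s^3. d^3/ds^3[1/s] = -6/s^4. So L{t^3} = (-1)^{3}·-6/s^4 = 6/s^4. Then L{t^3·4} = 4·6/s^4 = 24/s^4

Final answer: 24/s^4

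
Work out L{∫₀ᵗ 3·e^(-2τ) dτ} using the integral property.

L{∫₀ᵗ f(τ)dτ} = F(s)/s with F(s) = 3/(s+2), so L{∫₀ᵗ 3·e^(-2τ) dτ} = 3/(s(s+2))

Final answer: 3/(s(s+2))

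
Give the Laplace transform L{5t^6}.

L{5t^6} = 5 · L{t^6} = 5 · 720/s^7 = 3600/s^7

Final answer: 3600/s^7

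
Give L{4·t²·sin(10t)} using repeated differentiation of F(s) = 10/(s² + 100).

F(s) = 10/(s² + 100). F'(s) = -20s/(s² + 100)². F''(s) = -20(100 - 3s²)/(s² + 100)³ = (60s² - 2000)/(s² + 100)³. So L{t²·sin(10t)} = (-1)² F''(s) = (60s² - 2000)/(s² + 100)³. Then L{4·t²·sin(10t)} = 4·(60s² - 2000)/(s² + 100)³ = (240s² - 8000)/(s² + 100)³

Final answer: (240s² - 8000)/(s² + 100)³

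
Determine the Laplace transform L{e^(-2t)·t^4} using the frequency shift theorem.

L{e^(at)·t^n} = n!/(s-a)^(n+1), so L{e^(-2t)·t^4} = 24/(s+2)^5

Final answer: 24/(s+2)^5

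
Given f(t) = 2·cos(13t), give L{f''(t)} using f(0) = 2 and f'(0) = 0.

F(s) = 2s/(s² + 169). L{f''(t)} = s²F(s) - sf(0) - f'(0) = 2s³/(s² + 169) - 2s = (2s³ - 2s(s² + 169))/(s² + 169) = -338s/(s² + 169)

Final answer: -338s/(s² + 169)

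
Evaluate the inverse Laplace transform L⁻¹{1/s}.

L⁻¹{c/s} = c, so L⁻¹{1/s} = 1

Final answer: 1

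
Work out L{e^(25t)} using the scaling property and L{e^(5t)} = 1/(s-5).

Using L{f(at)} = (1/a)F(s/a) with a=5 and f(t) = e^(5t): L{e^(25t)} = (1/5) · 1/((s/5)-5) = (1/5) · 5/(s-25) = 1/(s-25)

Final answer: 1/(s-25)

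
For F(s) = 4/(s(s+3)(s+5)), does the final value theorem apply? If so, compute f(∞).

Poles of sF(s) = 4/((s+3)(s+5)) are at s = -3 and s = -5, both in the left half-plane. Theorem applies. f(∞) = lim_{s→0} sF(s) = 4/(3·5) = 4/15

Final answer: 4/15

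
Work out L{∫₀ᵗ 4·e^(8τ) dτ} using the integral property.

L{∫₀ᵗ f(τ)dτ} = F(s)/s with F(s) = 4/(s-8), so L{∫₀ᵗ 4·e^(8τ) dτ} = 4/(s(s-8))

Final answer: 4/(s(s-8))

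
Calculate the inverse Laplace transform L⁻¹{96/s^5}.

L⁻¹{n!/s^(n+1)} = t^n with n=4. So L⁻¹{24/s^5} = t^4, and L⁻¹{96/s^5} = (96/24)·t^4 = 4·t^4

Final answer: 4·t^4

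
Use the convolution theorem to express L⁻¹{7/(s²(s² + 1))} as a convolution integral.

7/(s²(s² + 1)) = (1/s²)·(7/(s² + 1)) = L{t}·L{7·sin(t)}. So f(t) = t*(7·sin(t)) = ∫₀ᵗ 7τ·sin((t-τ)) dτ

Final answer: ∫₀ᵗ 7τ·sin((t-τ)) dτ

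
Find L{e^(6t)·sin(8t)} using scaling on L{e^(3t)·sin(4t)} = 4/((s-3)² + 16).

Scaling with a=2: L{e^(6t)·sin(8t)} = (1/2) · 4/((s/2-3)² + 16). Simplifying: 8/((s-6)² + 64)

Final answer: 8/((s-6)² + 64)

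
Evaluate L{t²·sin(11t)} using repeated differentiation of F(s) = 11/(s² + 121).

F(s) = 11/(s² + 121). F'(s) = -22s/(s² + 121)². F''(s) = -22(121 - 3s²)/(s² + 121)³ = (66s² - 2662)/(s² + 121)³. So L{t²·sin(11t)} = (-1)² F''(s) = (66s² - 2662)/(s² + 121)³

Final answer: (66s² - 2662)/(s² + 121)³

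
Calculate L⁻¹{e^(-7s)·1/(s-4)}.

L⁻¹{1/(s-4)} = e^(4t). By the time shift theorem, L⁻¹{e^(-as)F(s)} = u(t-a)f(t-a) with a=7, so L⁻¹{e^(-7s)·1/(s-4)} = u(t-7)·e^(4(t-7))

Final answer: u(t-7)·e^(4(t-7))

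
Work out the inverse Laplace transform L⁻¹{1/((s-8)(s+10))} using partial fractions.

Decompose: A/(s-8) + B/(s+10). A = 1/18, B = -1/18. f(t) = (e^(8t) - e^(-10t))/18

Final answer: (e^(8t) - e^(-10t))/18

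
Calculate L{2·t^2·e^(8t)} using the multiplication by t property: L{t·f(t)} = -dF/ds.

Using L{t^n·e^(at)} = n!/(s-a)^(n+1), L{t^2·e^(8t)} = 2/(s-8)^3, so L{2·t^2·e^(8t)} = 2·2/(s-8)^3 = 4/(s-8)^3

Final answer: 4/(s-8)^3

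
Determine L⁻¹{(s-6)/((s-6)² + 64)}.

Using frequency shift: L⁻¹{(s-a)/((s-a)² + b²)} = e^(at)cos(bt). Here a=6, b=8

Final answer: e^(6t)·cos(8t)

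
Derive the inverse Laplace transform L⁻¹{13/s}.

L⁻¹{c/s} = c, so L⁻¹{13/s} = 13

Final answer: 13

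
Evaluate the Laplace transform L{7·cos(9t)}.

L{cos(ωt)} = s/(s² + ω²), so L{cos(9t)} = s/(s² + 81). Then L{7·cos(9t)} = 7·s/(s² + 81) = 7s/(s² + 81)

Final answer: 7s/(s² + 81)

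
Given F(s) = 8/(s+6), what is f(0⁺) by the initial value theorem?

f(0⁺) = lim_{s→∞} s·8/(s+6) = lim_{s→∞} 8s/(s+6) = 8

Final answer: 8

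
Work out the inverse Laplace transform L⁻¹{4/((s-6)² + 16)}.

Using frequency shift, L⁻¹{4/((s-6)² + 16)} = e^(6t)·sin(4t)

Final answer: e^(6t)·sin(4t)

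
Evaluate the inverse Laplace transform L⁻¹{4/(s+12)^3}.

L⁻¹{n!/(s-a)^(n+1)} = t^n·e^(at) with n=2, a=-12. So L⁻¹{2/(s+12)^3} = t^2·e^(-12t), and L⁻¹{4/(s+12)^3} = (4/2)·t^2·e^(-12t) = 2·t^2·e^(-12t)

Final answer: 2·t^2·e^(-12t)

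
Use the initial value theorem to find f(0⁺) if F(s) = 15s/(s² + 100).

f(0⁺) = lim_{s→∞} s·15s/(s² + 100) = lim_{s→∞} 15s²/(s² + 100) = 15

Final answer: 15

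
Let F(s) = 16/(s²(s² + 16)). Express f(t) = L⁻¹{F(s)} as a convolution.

16/(s²(s² + 16)) = (1/s²)·(16/(s² + 16)) = L{t}·L{4·sin(4t)}. So f(t) = t*(4·sin(4t)) = ∫₀ᵗ 4τ·sin(4(t-τ)) dτ

Final answer: ∫₀ᵗ 4τ·sin(4(t-τ)) dτ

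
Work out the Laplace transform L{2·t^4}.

L{t^n} = n!/s^(n+1), so L{t^4} = 24/s^5. Then L{2·t^4} = 2·24/s^5 = 48/s^5

Final answer: 48/s^5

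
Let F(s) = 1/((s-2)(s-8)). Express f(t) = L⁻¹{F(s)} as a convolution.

1/((s-2)(s-8)) = (1/(s-2))·(1/(s-8)) = L{e^(2t)}·L{e^(8t)}. So f(t) = e^(2t)*e^(8t) = ∫₀ᵗ e^(2τ)·e^(8(t-τ)) dτ

Final answer: ∫₀ᵗ e^(2τ)·e^(8(t-τ)) dτ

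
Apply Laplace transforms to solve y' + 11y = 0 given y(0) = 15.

L{y'} + 11L{y} = 0. sY - 15 + 11Y = 0. Y(s+11) = 15. Y = 15/(s+11)

Final answer: y(t) = 15e^(-11t)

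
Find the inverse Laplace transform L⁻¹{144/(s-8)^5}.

L⁻¹{n!/(s-a)^(n+1)} = t^n·e^(at) with n=4, a=8. So L⁻¹{24/(s-8)^5} = t^4·e^(8t), and L⁻¹{144/(s-8)^5} = (144/24)·t^4·e^(8t) = 6·t^4·e^(8t)

Final answer: 6·t^4·e^(8t)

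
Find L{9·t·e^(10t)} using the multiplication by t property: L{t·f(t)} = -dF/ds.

Using L{t^n·e^(at)} = n!/(s-a)^(n+1), L{t·e^(10t)} = 1/(s-10)^2, so L{9·t·e^(10t)} = 9·1/(s-10)^2 = 9/(s-10)^2

Final answer: 9/(s-10)^2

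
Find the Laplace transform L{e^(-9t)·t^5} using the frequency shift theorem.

L{e^(at)·t^n} = n!/(s-a)^(n+1), so L{e^(-9t)·t^5} = 120/(s+9)^6

Final answer: 120/(s+9)^6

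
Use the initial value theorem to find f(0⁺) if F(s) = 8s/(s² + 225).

f(0⁺) = lim_{s→∞} s·8s/(s² + 225) = lim_{s→∞} 8s²/(s² + 225) = 8

Final answer: 8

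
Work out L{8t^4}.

L{t^n} = n!/s^(n+1). So L{8t^4} = 8·4!/s^5 = 192/s^5

Final answer: 192/s^5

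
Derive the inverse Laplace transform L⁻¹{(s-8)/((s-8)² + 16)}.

Using frequency shift, L⁻¹{(s-8)/((s-8)² + 16)} = e^(8t)·cos(4t)

Final answer: e^(8t)·cos(4t)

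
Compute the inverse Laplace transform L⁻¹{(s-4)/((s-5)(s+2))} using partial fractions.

Using partial fractions, f(t) = (e^(5t) + 6e^(-2t))/7

Final answer: (e^(5t) + 6e^(-2t))/7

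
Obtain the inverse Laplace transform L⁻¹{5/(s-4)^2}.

L⁻¹{n!/(s-a)^(n+1)} = t^n·e^(at) with n=1, a=4. So L⁻¹{1/(s-4)^2} = t·e^(4t), and L⁻¹{5/(s-4)^2} = (5/1)·t·e^(4t) = 5·t·e^(4t)

Final answer: 5·t·e^(4t)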